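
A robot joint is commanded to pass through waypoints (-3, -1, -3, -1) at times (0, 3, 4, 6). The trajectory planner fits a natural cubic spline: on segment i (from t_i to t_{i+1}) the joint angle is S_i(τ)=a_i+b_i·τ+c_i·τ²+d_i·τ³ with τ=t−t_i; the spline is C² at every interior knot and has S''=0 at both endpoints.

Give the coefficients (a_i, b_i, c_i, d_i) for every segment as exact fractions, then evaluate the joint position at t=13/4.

  seg 0: a=-3 b=265/141 c=0 d=-19/141
  seg 1: a=-1 b=-248/141 c=-57/47 d=137/141
  seg 2: a=-3 b=-179/141 c=80/47 d=-40/141
S(13/4) = -4513/3008

Δ: Δ0=2/3, Δ1=-2, Δ2=1
row 1: diag=8, rhs=-16; c'=1/8, d'=-2
row 2: denom=6−1·1/8=47/8; d'=(18−1·-2)/(47/8)=160/47
back: M2=160/47
back: M1=-2−1/8·160/47=-114/47
M: M0=0, M1=-114/47, M2=160/47, M3=0
seg 0: a=-3, c=M0/2=0, d=(M1−M0)/(6·3)=-19/141, b=Δ0−h0·(2M0+M1)/6=265/141
seg 1: a=-1, c=M1/2=-57/47, d=(M2−M1)/(6·1)=137/141, b=Δ1−h1·(2M1+M2)/6=-248/141
seg 2: a=-3, c=M2/2=80/47, d=(M3−M2)/(6·2)=-40/141, b=Δ2−h2·(2M2+M3)/6=-179/141
t_q=13/4 → seg 1, τ=1/4; S=-1+-248/141·τ+-57/47·τ²+137/141·τ³=-4513/3008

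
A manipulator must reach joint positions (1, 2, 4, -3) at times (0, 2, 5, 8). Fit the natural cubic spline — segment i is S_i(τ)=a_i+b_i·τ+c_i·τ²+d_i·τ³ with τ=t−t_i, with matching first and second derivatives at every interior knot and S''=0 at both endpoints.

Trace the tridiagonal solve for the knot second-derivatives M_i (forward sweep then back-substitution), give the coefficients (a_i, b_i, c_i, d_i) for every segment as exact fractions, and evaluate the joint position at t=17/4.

  seg 0: a=1 b=67/222 c=0 d=11/222
  seg 1: a=2 b=199/222 c=11/37 d=-83/666
  seg 2: a=4 b=-76/111 c=-61/74 d=61/666
S(17/4) = 19429/4736

Δ: Δ0=1/2, Δ1=2/3, Δ2=-7/3
row 1: diag=10, rhs=1; c'=3/10, d'=1/10
row 2: denom=12−3·3/10=111/10; d'=(-18−3·1/10)/(111/10)=-61/37
back: M2=-61/37
back: M1=1/10−3/10·-61/37=22/37
M: M0=0, M1=22/37, M2=-61/37, M3=0
seg 0: a=1, c=M0/2=0, d=(M1−M0)/(6·2)=11/222, b=Δ0−h0·(2M0+M1)/6=67/222
seg 1: a=2, c=M1/2=11/37, d=(M2−M1)/(6·3)=-83/666, b=Δ1−h1·(2M1+M2)/6=199/222
seg 2: a=4, c=M2/2=-61/74, d=(M3−M2)/(6·3)=61/666, b=Δ2−h2·(2M2+M3)/6=-76/111
t_q=17/4 → seg 1, τ=9/4; S=2+199/222·τ+11/37·τ²+-83/666·τ³=19429/4736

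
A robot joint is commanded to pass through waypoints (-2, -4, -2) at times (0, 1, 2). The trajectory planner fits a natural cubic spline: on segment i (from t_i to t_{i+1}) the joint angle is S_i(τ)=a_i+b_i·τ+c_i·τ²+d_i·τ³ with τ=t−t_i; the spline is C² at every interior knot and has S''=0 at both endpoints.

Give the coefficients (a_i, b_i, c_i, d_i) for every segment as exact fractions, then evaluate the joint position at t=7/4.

Δ: Δ0=-2, Δ1=2
row 1: diag=4, rhs=24; c'=1/4, d'=6
back: M1=6
M: M0=0, M1=6, M2=0
seg 0: a=-2, c=M0/2=0, d=(M1−M0)/(6·1)=1, b=Δ0−h0·(2M0+M1)/6=-3
seg 1: a=-4, c=M1/2=3, d=(M2−M1)/(6·1)=-1, b=Δ1−h1·(2M1+M2)/6=0
t_q=7/4 → seg 1, τ=3/4; S=-4+0·τ+3·τ²+-1·τ³=-175/64

  seg 0: a=-2 b=-3 c=0 d=1
  seg 1: a=-4 b=0 c=3 d=-1
S(7/4) = -175/64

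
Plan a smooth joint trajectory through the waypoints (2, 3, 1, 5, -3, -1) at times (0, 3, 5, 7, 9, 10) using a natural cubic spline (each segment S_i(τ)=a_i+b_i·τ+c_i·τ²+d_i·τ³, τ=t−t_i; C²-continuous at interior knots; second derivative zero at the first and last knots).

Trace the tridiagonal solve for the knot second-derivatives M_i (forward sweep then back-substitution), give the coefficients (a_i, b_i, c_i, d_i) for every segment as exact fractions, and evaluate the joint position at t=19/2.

  seg 0: a=2 b=1393/1164 c=0 d=-335/3492
  seg 1: a=3 b=-811/582 c=-335/388 d=617/1164
  seg 2: a=1 b=881/582 c=899/388 d=-1207/1164
  seg 3: a=5 b=-967/582 c=-1515/388 d=398/291
  seg 4: a=-3 b=-505/582 c=1669/388 d=-1669/1164
S(19/2) = -7877/3104

Δ: Δ0=1/3, Δ1=-1, Δ2=2, Δ3=-4, Δ4=2
row 1: diag=10, rhs=-8; c'=1/5, d'=-4/5
row 2: denom=8−2·1/5=38/5; d'=(18−2·-4/5)/(38/5)=49/19
row 3: denom=8−2·5/19=142/19; d'=(-36−2·49/19)/(142/19)=-391/71
row 4: denom=6−2·19/71=388/71; d'=(36−2·-391/71)/(388/71)=1669/194
back: M4=1669/194
back: M3=-391/71−19/71·1669/194=-1515/194
back: M2=49/19−5/19·-1515/194=899/194
back: M1=-4/5−1/5·899/194=-335/194
M: M0=0, M1=-335/194, M2=899/194, M3=-1515/194, M4=1669/194, M5=0
seg 0: a=2, c=M0/2=0, d=(M1−M0)/(6·3)=-335/3492, b=Δ0−h0·(2M0+M1)/6=1393/1164
seg 1: a=3, c=M1/2=-335/388, d=(M2−M1)/(6·2)=617/1164, b=Δ1−h1·(2M1+M2)/6=-811/582
seg 2: a=1, c=M2/2=899/388, d=(M3−M2)/(6·2)=-1207/1164, b=Δ2−h2·(2M2+M3)/6=881/582
seg 3: a=5, c=M3/2=-1515/388, d=(M4−M3)/(6·2)=398/291, b=Δ3−h3·(2M3+M4)/6=-967/582
seg 4: a=-3, c=M4/2=1669/388, d=(M5−M4)/(6·1)=-1669/1164, b=Δ4−h4·(2M4+M5)/6=-505/582
t_q=19/2 → seg 4, τ=1/2; S=-3+-505/582·τ+1669/388·τ²+-1669/1164·τ³=-7877/3104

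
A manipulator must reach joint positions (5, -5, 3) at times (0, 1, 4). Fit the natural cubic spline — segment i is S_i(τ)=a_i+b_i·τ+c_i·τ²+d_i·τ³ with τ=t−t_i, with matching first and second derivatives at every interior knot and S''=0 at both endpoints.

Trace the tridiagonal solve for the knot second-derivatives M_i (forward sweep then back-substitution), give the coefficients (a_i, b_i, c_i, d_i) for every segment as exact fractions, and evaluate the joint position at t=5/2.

Δ: Δ0=-10, Δ1=8/3
row 1: diag=8, rhs=76; c'=3/8, d'=19/2
back: M1=19/2
M: M0=0, M1=19/2, M2=0
seg 0: a=5, c=M0/2=0, d=(M1−M0)/(6·1)=19/12, b=Δ0−h0·(2M0+M1)/6=-139/12
seg 1: a=-5, c=M1/2=19/4, d=(M2−M1)/(6·3)=-19/36, b=Δ1−h1·(2M1+M2)/6=-41/6
t_q=5/2 → seg 1, τ=3/2; S=-5+-41/6·τ+19/4·τ²+-19/36·τ³=-203/32

  seg 0: a=5 b=-139/12 c=0 d=19/12
  seg 1: a=-5 b=-41/6 c=19/4 d=-19/36
S(5/2) = -203/32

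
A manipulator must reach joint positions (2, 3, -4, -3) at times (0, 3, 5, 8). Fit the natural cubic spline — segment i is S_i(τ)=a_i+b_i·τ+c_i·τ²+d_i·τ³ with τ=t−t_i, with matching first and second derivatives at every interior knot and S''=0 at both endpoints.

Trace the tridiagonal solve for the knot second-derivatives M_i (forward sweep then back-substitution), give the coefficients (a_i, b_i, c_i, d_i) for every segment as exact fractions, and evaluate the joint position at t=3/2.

  seg 0: a=2 b=85/48 c=0 d=-23/144
  seg 1: a=3 b=-61/24 c=-23/16 d=23/48
  seg 2: a=-4 b=-61/24 c=23/16 d=-23/144
S(3/2) = 527/128

Δ: Δ0=1/3, Δ1=-7/2, Δ2=1/3
row 1: diag=10, rhs=-23; c'=1/5, d'=-23/10
row 2: denom=10−2·1/5=48/5; d'=(23−2·-23/10)/(48/5)=23/8
back: M2=23/8
back: M1=-23/10−1/5·23/8=-23/8
M: M0=0, M1=-23/8, M2=23/8, M3=0
seg 0: a=2, c=M0/2=0, d=(M1−M0)/(6·3)=-23/144, b=Δ0−h0·(2M0+M1)/6=85/48
seg 1: a=3, c=M1/2=-23/16, d=(M2−M1)/(6·2)=23/48, b=Δ1−h1·(2M1+M2)/6=-61/24
seg 2: a=-4, c=M2/2=23/16, d=(M3−M2)/(6·3)=-23/144, b=Δ2−h2·(2M2+M3)/6=-61/24
t_q=3/2 → seg 0, τ=3/2; S=2+85/48·τ+0·τ²+-23/144·τ³=527/128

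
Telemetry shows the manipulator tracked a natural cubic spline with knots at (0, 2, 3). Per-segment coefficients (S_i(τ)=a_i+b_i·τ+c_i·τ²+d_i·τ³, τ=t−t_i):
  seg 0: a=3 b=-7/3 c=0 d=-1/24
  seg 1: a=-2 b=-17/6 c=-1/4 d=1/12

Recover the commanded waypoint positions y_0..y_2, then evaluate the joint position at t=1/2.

y_0=3 y_1=-2 y_2=-5
S(1/2) = 117/64

y_0 = S_0(0) = a_0 = 3
y_1 = S_1(0) = a_1 = -2
y_2 = S_1(1) = -5
t_q=1/2 is in segment 0 (τ=1/2); S_0(τ)=117/64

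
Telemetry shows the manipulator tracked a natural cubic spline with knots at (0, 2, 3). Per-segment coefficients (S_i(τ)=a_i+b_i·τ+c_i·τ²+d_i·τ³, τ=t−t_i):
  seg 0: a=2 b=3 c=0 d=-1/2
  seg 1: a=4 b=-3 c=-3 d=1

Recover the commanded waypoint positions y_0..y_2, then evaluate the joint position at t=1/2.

y_0 = S_0(0) = a_0 = 2
y_1 = S_1(0) = a_1 = 4
y_2 = S_1(1) = -1
t_q=1/2 is in segment 0 (τ=1/2); S_0(τ)=55/16

y_0=2 y_1=4 y_2=-1
S(1/2) = 55/16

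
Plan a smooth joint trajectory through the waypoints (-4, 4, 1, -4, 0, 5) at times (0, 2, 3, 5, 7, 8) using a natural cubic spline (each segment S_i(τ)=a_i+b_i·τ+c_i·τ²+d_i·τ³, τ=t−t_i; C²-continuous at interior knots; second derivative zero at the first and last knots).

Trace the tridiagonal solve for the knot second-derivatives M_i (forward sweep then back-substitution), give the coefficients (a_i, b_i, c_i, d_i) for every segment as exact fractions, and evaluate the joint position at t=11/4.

  seg 0: a=-4 b=2226/349 c=0 d=-415/698
  seg 1: a=4 b=-264/349 c=-1245/349 d=462/349
  seg 2: a=1 b=-1368/349 c=141/349 d=427/2792
  seg 3: a=-4 b=-327/698 c=1845/1396 d=-61/1396
  seg 4: a=0 b=2997/698 c=1479/1396 d=-493/1396
S(11/4) = 22163/11168

Δ: Δ0=4, Δ1=-3, Δ2=-5/2, Δ3=2, Δ4=5
row 1: diag=6, rhs=-42; c'=1/6, d'=-7
row 2: denom=6−1·1/6=35/6; d'=(3−1·-7)/(35/6)=12/7
row 3: denom=8−2·12/35=256/35; d'=(27−2·12/7)/(256/35)=825/256
row 4: denom=6−2·35/128=349/64; d'=(18−2·825/256)/(349/64)=1479/698
back: M4=1479/698
back: M3=825/256−35/128·1479/698=1845/698
back: M2=12/7−12/35·1845/698=282/349
back: M1=-7−1/6·282/349=-2490/349
M: M0=0, M1=-2490/349, M2=282/349, M3=1845/698, M4=1479/698, M5=0
seg 0: a=-4, c=M0/2=0, d=(M1−M0)/(6·2)=-415/698, b=Δ0−h0·(2M0+M1)/6=2226/349
seg 1: a=4, c=M1/2=-1245/349, d=(M2−M1)/(6·1)=462/349, b=Δ1−h1·(2M1+M2)/6=-264/349
seg 2: a=1, c=M2/2=141/349, d=(M3−M2)/(6·2)=427/2792, b=Δ2−h2·(2M2+M3)/6=-1368/349
seg 3: a=-4, c=M3/2=1845/1396, d=(M4−M3)/(6·2)=-61/1396, b=Δ3−h3·(2M3+M4)/6=-327/698
seg 4: a=0, c=M4/2=1479/1396, d=(M5−M4)/(6·1)=-493/1396, b=Δ4−h4·(2M4+M5)/6=2997/698
t_q=11/4 → seg 1, τ=3/4; S=4+-264/349·τ+-1245/349·τ²+462/349·τ³=22163/11168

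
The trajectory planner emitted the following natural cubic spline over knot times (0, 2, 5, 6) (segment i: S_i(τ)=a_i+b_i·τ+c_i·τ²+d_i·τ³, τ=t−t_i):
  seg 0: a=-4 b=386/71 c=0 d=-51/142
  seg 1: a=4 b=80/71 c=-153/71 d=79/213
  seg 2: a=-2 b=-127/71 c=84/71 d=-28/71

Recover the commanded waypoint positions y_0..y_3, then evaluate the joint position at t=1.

y_0 = S_0(0) = a_0 = -4
y_1 = S_1(0) = a_1 = 4
y_2 = S_2(0) = a_2 = -2
y_3 = S_2(1) = -3
t_q=1 is in segment 0 (τ=1); S_0(τ)=153/142

y_0=-4 y_1=4 y_2=-2 y_3=-3
S(1) = 153/142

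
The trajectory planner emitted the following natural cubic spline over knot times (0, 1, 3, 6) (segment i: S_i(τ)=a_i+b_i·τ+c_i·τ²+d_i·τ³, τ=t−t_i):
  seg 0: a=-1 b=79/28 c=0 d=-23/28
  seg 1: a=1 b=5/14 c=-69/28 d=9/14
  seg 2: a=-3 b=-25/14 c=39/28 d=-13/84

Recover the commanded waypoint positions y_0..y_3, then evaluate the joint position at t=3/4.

y_0=-1 y_1=1 y_2=-3 y_3=0
S(3/4) = 197/256

y_0 = S_0(0) = a_0 = -1
y_1 = S_1(0) = a_1 = 1
y_2 = S_2(0) = a_2 = -3
y_3 = S_2(3) = 0
t_q=3/4 is in segment 0 (τ=3/4); S_0(τ)=197/256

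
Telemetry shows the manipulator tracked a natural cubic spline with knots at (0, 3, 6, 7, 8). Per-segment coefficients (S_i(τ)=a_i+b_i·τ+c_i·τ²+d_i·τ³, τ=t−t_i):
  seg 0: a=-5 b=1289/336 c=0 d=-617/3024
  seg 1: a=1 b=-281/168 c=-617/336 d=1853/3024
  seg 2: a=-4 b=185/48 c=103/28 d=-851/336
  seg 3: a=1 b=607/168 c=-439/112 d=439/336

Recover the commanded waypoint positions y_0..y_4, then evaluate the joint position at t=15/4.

y_0 = S_0(0) = a_0 = -5
y_1 = S_1(0) = a_1 = 1
y_2 = S_2(0) = a_2 = -4
y_3 = S_3(0) = a_3 = 1
y_4 = S_3(1) = 2
t_q=15/4 is in segment 1 (τ=3/4); S_1(τ)=-7375/7168

y_0=-5 y_1=1 y_2=-4 y_3=1 y_4=2
S(15/4) = -7375/7168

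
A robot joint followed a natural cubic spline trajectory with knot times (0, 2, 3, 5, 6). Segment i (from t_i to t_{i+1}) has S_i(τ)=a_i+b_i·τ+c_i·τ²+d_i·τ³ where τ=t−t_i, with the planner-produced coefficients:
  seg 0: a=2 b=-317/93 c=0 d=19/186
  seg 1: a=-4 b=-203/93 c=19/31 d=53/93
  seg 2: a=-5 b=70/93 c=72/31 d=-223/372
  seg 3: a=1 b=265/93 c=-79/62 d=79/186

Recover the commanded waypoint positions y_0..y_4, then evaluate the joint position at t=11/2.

y_0 = S_0(0) = a_0 = 2
y_1 = S_1(0) = a_1 = -4
y_2 = S_2(0) = a_2 = -5
y_3 = S_3(0) = a_3 = 1
y_4 = S_3(1) = 3
t_q=11/2 is in segment 3 (τ=1/2); S_3(τ)=1071/496

y_0=2 y_1=-4 y_2=-5 y_3=1 y_4=3
S(11/2) = 1071/496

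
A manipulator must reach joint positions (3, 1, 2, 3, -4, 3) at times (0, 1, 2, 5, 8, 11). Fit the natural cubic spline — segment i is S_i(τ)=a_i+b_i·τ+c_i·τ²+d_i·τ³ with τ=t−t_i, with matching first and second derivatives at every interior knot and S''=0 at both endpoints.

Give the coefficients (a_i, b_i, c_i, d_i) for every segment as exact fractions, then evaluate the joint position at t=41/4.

  seg 0: a=3 b=-3458/1251 c=0 d=956/1251
  seg 1: a=1 b=-590/1251 c=956/417 d=-1027/1251
  seg 2: a=2 b=2065/1251 c=-71/417 d=-1009/11259
  seg 3: a=3 b=-2240/1251 c=-1222/1251 d=2987/11259
  seg 4: a=-4 b=-611/1251 c=1765/1251 d=-1765/11259
S(41/4) = 2295/8896

Δ: Δ0=-2, Δ1=1, Δ2=1/3, Δ3=-7/3, Δ4=7/3
row 1: diag=4, rhs=18; c'=1/4, d'=9/2
row 2: denom=8−1·1/4=31/4; d'=(-4−1·9/2)/(31/4)=-34/31
row 3: denom=12−3·12/31=336/31; d'=(-16−3·-34/31)/(336/31)=-197/168
row 4: denom=12−3·31/112=1251/112; d'=(28−3·-197/168)/(1251/112)=3530/1251
back: M4=3530/1251
back: M3=-197/168−31/112·3530/1251=-2444/1251
back: M2=-34/31−12/31·-2444/1251=-142/417
back: M1=9/2−1/4·-142/417=1912/417
M: M0=0, M1=1912/417, M2=-142/417, M3=-2444/1251, M4=3530/1251, M5=0
seg 0: a=3, c=M0/2=0, d=(M1−M0)/(6·1)=956/1251, b=Δ0−h0·(2M0+M1)/6=-3458/1251
seg 1: a=1, c=M1/2=956/417, d=(M2−M1)/(6·1)=-1027/1251, b=Δ1−h1·(2M1+M2)/6=-590/1251
seg 2: a=2, c=M2/2=-71/417, d=(M3−M2)/(6·3)=-1009/11259, b=Δ2−h2·(2M2+M3)/6=2065/1251
seg 3: a=3, c=M3/2=-1222/1251, d=(M4−M3)/(6·3)=2987/11259, b=Δ3−h3·(2M3+M4)/6=-2240/1251
seg 4: a=-4, c=M4/2=1765/1251, d=(M5−M4)/(6·3)=-1765/11259, b=Δ4−h4·(2M4+M5)/6=-611/1251
t_q=41/4 → seg 4, τ=9/4; S=-4+-611/1251·τ+1765/1251·τ²+-1765/11259·τ³=2295/8896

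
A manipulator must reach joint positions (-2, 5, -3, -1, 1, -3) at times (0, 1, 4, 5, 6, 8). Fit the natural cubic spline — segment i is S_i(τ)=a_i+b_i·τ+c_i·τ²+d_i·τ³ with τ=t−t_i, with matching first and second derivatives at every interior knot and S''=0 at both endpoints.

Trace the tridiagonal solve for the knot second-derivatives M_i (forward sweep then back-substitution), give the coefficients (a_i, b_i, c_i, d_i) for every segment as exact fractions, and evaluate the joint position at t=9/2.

Δ: Δ0=7, Δ1=-8/3, Δ2=2, Δ3=2, Δ4=-2
row 1: diag=8, rhs=-58; c'=3/8, d'=-29/4
row 2: denom=8−3·3/8=55/8; d'=(28−3·-29/4)/(55/8)=398/55
row 3: denom=4−1·8/55=212/55; d'=(0−1·398/55)/(212/55)=-199/106
row 4: denom=6−1·55/212=1217/212; d'=(-24−1·-199/106)/(1217/212)=-4690/1217
back: M4=-4690/1217
back: M3=-199/106−55/212·-4690/1217=-1068/1217
back: M2=398/55−8/55·-1068/1217=8962/1217
back: M1=-29/4−3/8·8962/1217=-12184/1217
M: M0=0, M1=-12184/1217, M2=8962/1217, M3=-1068/1217, M4=-4690/1217, M5=0
seg 0: a=-2, c=M0/2=0, d=(M1−M0)/(6·1)=-6092/3651, b=Δ0−h0·(2M0+M1)/6=31649/3651
seg 1: a=5, c=M1/2=-6092/1217, d=(M2−M1)/(6·3)=10573/10953, b=Δ1−h1·(2M1+M2)/6=13373/3651
seg 2: a=-3, c=M2/2=4481/1217, d=(M3−M2)/(6·1)=-5015/3651, b=Δ2−h2·(2M2+M3)/6=-1126/3651
seg 3: a=-1, c=M3/2=-534/1217, d=(M4−M3)/(6·1)=-1811/3651, b=Δ3−h3·(2M3+M4)/6=10715/3651
seg 4: a=1, c=M4/2=-2345/1217, d=(M5−M4)/(6·2)=2345/7302, b=Δ4−h4·(2M4+M5)/6=2078/3651
t_q=9/2 → seg 2, τ=1/2; S=-3+-1126/3651·τ+4481/1217·τ²+-5015/3651·τ³=-23419/9736

  seg 0: a=-2 b=31649/3651 c=0 d=-6092/3651
  seg 1: a=5 b=13373/3651 c=-6092/1217 d=10573/10953
  seg 2: a=-3 b=-1126/3651 c=4481/1217 d=-5015/3651
  seg 3: a=-1 b=10715/3651 c=-534/1217 d=-1811/3651
  seg 4: a=1 b=2078/3651 c=-2345/1217 d=2345/7302
S(9/2) = -23419/9736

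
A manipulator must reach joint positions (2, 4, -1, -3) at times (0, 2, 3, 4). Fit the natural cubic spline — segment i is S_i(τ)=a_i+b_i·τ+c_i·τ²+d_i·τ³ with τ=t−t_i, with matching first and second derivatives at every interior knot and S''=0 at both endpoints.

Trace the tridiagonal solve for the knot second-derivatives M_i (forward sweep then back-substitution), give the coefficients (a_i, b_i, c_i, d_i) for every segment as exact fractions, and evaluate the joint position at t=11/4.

Δ: Δ0=1, Δ1=-5, Δ2=-2
row 1: diag=6, rhs=-36; c'=1/6, d'=-6
row 2: denom=4−1·1/6=23/6; d'=(18−1·-6)/(23/6)=144/23
back: M2=144/23
back: M1=-6−1/6·144/23=-162/23
M: M0=0, M1=-162/23, M2=144/23, M3=0
seg 0: a=2, c=M0/2=0, d=(M1−M0)/(6·2)=-27/46, b=Δ0−h0·(2M0+M1)/6=77/23
seg 1: a=4, c=M1/2=-81/23, d=(M2−M1)/(6·1)=51/23, b=Δ1−h1·(2M1+M2)/6=-85/23
seg 2: a=-1, c=M2/2=72/23, d=(M3−M2)/(6·1)=-24/23, b=Δ2−h2·(2M2+M3)/6=-94/23
t_q=11/4 → seg 1, τ=3/4; S=4+-85/23·τ+-81/23·τ²+51/23·τ³=269/1472

  seg 0: a=2 b=77/23 c=0 d=-27/46
  seg 1: a=4 b=-85/23 c=-81/23 d=51/23
  seg 2: a=-1 b=-94/23 c=72/23 d=-24/23
S(11/4) = 269/1472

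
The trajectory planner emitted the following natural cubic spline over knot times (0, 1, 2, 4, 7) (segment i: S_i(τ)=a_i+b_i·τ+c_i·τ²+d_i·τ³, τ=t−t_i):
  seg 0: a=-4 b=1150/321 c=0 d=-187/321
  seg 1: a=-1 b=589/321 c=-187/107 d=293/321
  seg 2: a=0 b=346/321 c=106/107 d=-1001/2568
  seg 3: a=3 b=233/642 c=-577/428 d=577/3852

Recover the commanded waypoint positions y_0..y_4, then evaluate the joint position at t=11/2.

y_0=-4 y_1=-1 y_2=0 y_3=3 y_4=-4
S(11/2) = 3481/3424

y_0 = S_0(0) = a_0 = -4
y_1 = S_1(0) = a_1 = -1
y_2 = S_2(0) = a_2 = 0
y_3 = S_3(0) = a_3 = 3
y_4 = S_3(3) = -4
t_q=11/2 is in segment 3 (τ=3/2); S_3(τ)=3481/3424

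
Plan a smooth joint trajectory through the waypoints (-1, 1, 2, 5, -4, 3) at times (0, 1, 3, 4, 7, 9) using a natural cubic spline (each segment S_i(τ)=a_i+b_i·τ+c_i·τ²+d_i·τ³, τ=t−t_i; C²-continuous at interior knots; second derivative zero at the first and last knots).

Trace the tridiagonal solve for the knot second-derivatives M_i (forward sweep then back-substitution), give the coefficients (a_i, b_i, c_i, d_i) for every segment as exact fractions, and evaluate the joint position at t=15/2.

  seg 0: a=-1 b=2781/1106 c=0 d=-569/1106
  seg 1: a=1 b=537/553 c=-1707/1106 d=2893/4424
  seg 2: a=2 b=2925/1106 c=5265/2212 d=-4479/2212
  seg 3: a=5 b=2943/2212 c=-2043/553 d=4979/6636
  seg 4: a=-4 b=-639/1106 c=6765/2212 d=-2255/4424
S(15/2) = -18141/5056

Δ: Δ0=2, Δ1=1/2, Δ2=3, Δ3=-3, Δ4=7/2
row 1: diag=6, rhs=-9; c'=1/3, d'=-3/2
row 2: denom=6−2·1/3=16/3; d'=(15−2·-3/2)/(16/3)=27/8
row 3: denom=8−1·3/16=125/16; d'=(-36−1·27/8)/(125/16)=-126/25
row 4: denom=10−3·48/125=1106/125; d'=(39−3·-126/25)/(1106/125)=6765/1106
back: M4=6765/1106
back: M3=-126/25−48/125·6765/1106=-4086/553
back: M2=27/8−3/16·-4086/553=5265/1106
back: M1=-3/2−1/3·5265/1106=-1707/553
M: M0=0, M1=-1707/553, M2=5265/1106, M3=-4086/553, M4=6765/1106, M5=0
seg 0: a=-1, c=M0/2=0, d=(M1−M0)/(6·1)=-569/1106, b=Δ0−h0·(2M0+M1)/6=2781/1106
seg 1: a=1, c=M1/2=-1707/1106, d=(M2−M1)/(6·2)=2893/4424, b=Δ1−h1·(2M1+M2)/6=537/553
seg 2: a=2, c=M2/2=5265/2212, d=(M3−M2)/(6·1)=-4479/2212, b=Δ2−h2·(2M2+M3)/6=2925/1106
seg 3: a=5, c=M3/2=-2043/553, d=(M4−M3)/(6·3)=4979/6636, b=Δ3−h3·(2M3+M4)/6=2943/2212
seg 4: a=-4, c=M4/2=6765/2212, d=(M5−M4)/(6·2)=-2255/4424, b=Δ4−h4·(2M4+M5)/6=-639/1106
t_q=15/2 → seg 4, τ=1/2; S=-4+-639/1106·τ+6765/2212·τ²+-2255/4424·τ³=-18141/5056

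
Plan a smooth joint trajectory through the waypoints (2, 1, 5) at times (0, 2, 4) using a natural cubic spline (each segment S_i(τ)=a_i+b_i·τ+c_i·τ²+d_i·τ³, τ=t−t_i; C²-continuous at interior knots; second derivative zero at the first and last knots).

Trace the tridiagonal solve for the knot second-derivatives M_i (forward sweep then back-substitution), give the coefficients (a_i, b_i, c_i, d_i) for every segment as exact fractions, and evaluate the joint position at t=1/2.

  seg 0: a=2 b=-9/8 c=0 d=5/32
  seg 1: a=1 b=3/4 c=15/16 d=-5/32
S(1/2) = 373/256

Δ: Δ0=-1/2, Δ1=2
row 1: diag=8, rhs=15; c'=1/4, d'=15/8
back: M1=15/8
M: M0=0, M1=15/8, M2=0
seg 0: a=2, c=M0/2=0, d=(M1−M0)/(6·2)=5/32, b=Δ0−h0·(2M0+M1)/6=-9/8
seg 1: a=1, c=M1/2=15/16, d=(M2−M1)/(6·2)=-5/32, b=Δ1−h1·(2M1+M2)/6=3/4
t_q=1/2 → seg 0, τ=1/2; S=2+-9/8·τ+0·τ²+5/32·τ³=373/256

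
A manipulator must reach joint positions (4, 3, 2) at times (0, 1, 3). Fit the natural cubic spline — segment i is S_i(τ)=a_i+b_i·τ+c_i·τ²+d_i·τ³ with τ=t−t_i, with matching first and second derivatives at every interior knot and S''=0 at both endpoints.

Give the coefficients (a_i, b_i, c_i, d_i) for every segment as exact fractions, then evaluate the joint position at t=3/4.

  seg 0: a=4 b=-13/12 c=0 d=1/12
  seg 1: a=3 b=-5/6 c=1/4 d=-1/24
S(3/4) = 825/256

Δ: Δ0=-1, Δ1=-1/2
row 1: diag=6, rhs=3; c'=1/3, d'=1/2
back: M1=1/2
M: M0=0, M1=1/2, M2=0
seg 0: a=4, c=M0/2=0, d=(M1−M0)/(6·1)=1/12, b=Δ0−h0·(2M0+M1)/6=-13/12
seg 1: a=3, c=M1/2=1/4, d=(M2−M1)/(6·2)=-1/24, b=Δ1−h1·(2M1+M2)/6=-5/6
t_q=3/4 → seg 0, τ=3/4; S=4+-13/12·τ+0·τ²+1/12·τ³=825/256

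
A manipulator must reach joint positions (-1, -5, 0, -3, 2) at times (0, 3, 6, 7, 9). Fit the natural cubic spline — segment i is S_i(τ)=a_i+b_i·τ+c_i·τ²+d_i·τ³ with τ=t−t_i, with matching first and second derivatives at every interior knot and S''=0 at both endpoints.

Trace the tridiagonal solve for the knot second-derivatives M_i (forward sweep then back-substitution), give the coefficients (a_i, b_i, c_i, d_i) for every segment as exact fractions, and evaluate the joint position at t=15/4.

Δ: Δ0=-4/3, Δ1=5/3, Δ2=-3, Δ3=5/2
row 1: diag=12, rhs=18; c'=1/4, d'=3/2
row 2: denom=8−3·1/4=29/4; d'=(-28−3·3/2)/(29/4)=-130/29
row 3: denom=6−1·4/29=170/29; d'=(33−1·-130/29)/(170/29)=1087/170
back: M3=1087/170
back: M2=-130/29−4/29·1087/170=-456/85
back: M1=3/2−1/4·-456/85=483/170
M: M0=0, M1=483/170, M2=-456/85, M3=1087/170, M4=0
seg 0: a=-1, c=M0/2=0, d=(M1−M0)/(6·3)=161/1020, b=Δ0−h0·(2M0+M1)/6=-2809/1020
seg 1: a=-5, c=M1/2=483/340, d=(M2−M1)/(6·3)=-31/68, b=Δ1−h1·(2M1+M2)/6=769/510
seg 2: a=0, c=M2/2=-228/85, d=(M3−M2)/(6·1)=1999/1020, b=Δ2−h2·(2M2+M3)/6=-2323/1020
seg 3: a=-3, c=M3/2=1087/340, d=(M4−M3)/(6·2)=-1087/2040, b=Δ3−h3·(2M3+M4)/6=-899/510
t_q=15/4 → seg 1, τ=3/4; S=-5+769/510·τ+483/340·τ²+-31/68·τ³=-70989/21760

  seg 0: a=-1 b=-2809/1020 c=0 d=161/1020
  seg 1: a=-5 b=769/510 c=483/340 d=-31/68
  seg 2: a=0 b=-2323/1020 c=-228/85 d=1999/1020
  seg 3: a=-3 b=-899/510 c=1087/340 d=-1087/2040
S(15/4) = -70989/21760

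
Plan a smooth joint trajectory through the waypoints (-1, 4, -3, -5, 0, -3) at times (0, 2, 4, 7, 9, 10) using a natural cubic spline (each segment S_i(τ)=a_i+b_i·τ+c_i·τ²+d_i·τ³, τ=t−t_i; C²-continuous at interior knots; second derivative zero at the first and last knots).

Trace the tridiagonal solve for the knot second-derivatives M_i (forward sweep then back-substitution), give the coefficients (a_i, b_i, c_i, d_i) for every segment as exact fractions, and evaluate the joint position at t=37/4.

Δ: Δ0=5/2, Δ1=-7/2, Δ2=-2/3, Δ3=5/2, Δ4=-3
row 1: diag=8, rhs=-36; c'=1/4, d'=-9/2
row 2: denom=10−2·1/4=19/2; d'=(17−2·-9/2)/(19/2)=52/19
row 3: denom=10−3·6/19=172/19; d'=(19−3·52/19)/(172/19)=205/172
row 4: denom=6−2·19/86=239/43; d'=(-33−2·205/172)/(239/43)=-3043/478
back: M4=-3043/478
back: M3=205/172−19/86·-3043/478=621/239
back: M2=52/19−6/19·621/239=458/239
back: M1=-9/2−1/4·458/239=-1190/239
M: M0=0, M1=-1190/239, M2=458/239, M3=621/239, M4=-3043/478, M5=0
seg 0: a=-1, c=M0/2=0, d=(M1−M0)/(6·2)=-595/1434, b=Δ0−h0·(2M0+M1)/6=5965/1434
seg 1: a=4, c=M1/2=-595/239, d=(M2−M1)/(6·2)=412/717, b=Δ1−h1·(2M1+M2)/6=-1175/1434
seg 2: a=-3, c=M2/2=229/239, d=(M3−M2)/(6·3)=163/4302, b=Δ2−h2·(2M2+M3)/6=-5567/1434
seg 3: a=-5, c=M3/2=621/478, d=(M4−M3)/(6·2)=-4285/5736, b=Δ3−h3·(2M3+M4)/6=2072/717
seg 4: a=0, c=M4/2=-3043/956, d=(M5−M4)/(6·1)=3043/2868, b=Δ4−h4·(2M4+M5)/6=-1259/1434
t_q=37/4 → seg 4, τ=1/4; S=0+-1259/1434·τ+-3043/956·τ²+3043/2868·τ³=-24587/61184

  seg 0: a=-1 b=5965/1434 c=0 d=-595/1434
  seg 1: a=4 b=-1175/1434 c=-595/239 d=412/717
  seg 2: a=-3 b=-5567/1434 c=229/239 d=163/4302
  seg 3: a=-5 b=2072/717 c=621/478 d=-4285/5736
  seg 4: a=0 b=-1259/1434 c=-3043/956 d=3043/2868
S(37/4) = -24587/61184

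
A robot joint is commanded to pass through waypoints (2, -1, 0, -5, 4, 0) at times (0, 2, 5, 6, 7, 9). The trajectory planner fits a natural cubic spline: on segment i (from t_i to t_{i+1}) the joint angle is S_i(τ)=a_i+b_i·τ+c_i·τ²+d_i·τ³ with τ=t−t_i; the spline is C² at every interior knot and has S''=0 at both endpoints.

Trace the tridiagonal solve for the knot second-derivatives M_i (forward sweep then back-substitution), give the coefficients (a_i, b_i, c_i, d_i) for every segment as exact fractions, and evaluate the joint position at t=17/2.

  seg 0: a=2 b=-1993/726 c=0 d=113/363
  seg 1: a=-1 b=719/726 c=226/121 d=-505/726
  seg 2: a=0 b=-2390/363 c=-1063/242 d=4339/726
  seg 3: a=-5 b=169/66 c=1638/121 d=-5153/726
  seg 4: a=4 b=3028/363 c=-1877/242 d=1877/1452
S(17/2) = 13257/3872

Δ: Δ0=-3/2, Δ1=1/3, Δ2=-5, Δ3=9, Δ4=-2
row 1: diag=10, rhs=11; c'=3/10, d'=11/10
row 2: denom=8−3·3/10=71/10; d'=(-32−3·11/10)/(71/10)=-353/71
row 3: denom=4−1·10/71=274/71; d'=(84−1·-353/71)/(274/71)=6317/274
row 4: denom=6−1·71/274=1573/274; d'=(-66−1·6317/274)/(1573/274)=-1877/121
back: M4=-1877/121
back: M3=6317/274−71/274·-1877/121=3276/121
back: M2=-353/71−10/71·3276/121=-1063/121
back: M1=11/10−3/10·-1063/121=452/121
M: M0=0, M1=452/121, M2=-1063/121, M3=3276/121, M4=-1877/121, M5=0
seg 0: a=2, c=M0/2=0, d=(M1−M0)/(6·2)=113/363, b=Δ0−h0·(2M0+M1)/6=-1993/726
seg 1: a=-1, c=M1/2=226/121, d=(M2−M1)/(6·3)=-505/726, b=Δ1−h1·(2M1+M2)/6=719/726
seg 2: a=0, c=M2/2=-1063/242, d=(M3−M2)/(6·1)=4339/726, b=Δ2−h2·(2M2+M3)/6=-2390/363
seg 3: a=-5, c=M3/2=1638/121, d=(M4−M3)/(6·1)=-5153/726, b=Δ3−h3·(2M3+M4)/6=169/66
seg 4: a=4, c=M4/2=-1877/242, d=(M5−M4)/(6·2)=1877/1452, b=Δ4−h4·(2M4+M5)/6=3028/363
t_q=17/2 → seg 4, τ=3/2; S=4+3028/363·τ+-1877/242·τ²+1877/1452·τ³=13257/3872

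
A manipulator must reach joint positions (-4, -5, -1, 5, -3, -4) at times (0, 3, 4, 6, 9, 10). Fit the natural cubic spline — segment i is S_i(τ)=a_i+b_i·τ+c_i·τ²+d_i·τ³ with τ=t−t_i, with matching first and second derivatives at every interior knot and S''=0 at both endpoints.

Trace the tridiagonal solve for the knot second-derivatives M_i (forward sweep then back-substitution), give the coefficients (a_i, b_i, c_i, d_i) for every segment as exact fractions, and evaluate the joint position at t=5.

Δ: Δ0=-1/3, Δ1=4, Δ2=3, Δ3=-8/3, Δ4=-1
row 1: diag=8, rhs=26; c'=1/8, d'=13/4
row 2: denom=6−1·1/8=47/8; d'=(-6−1·13/4)/(47/8)=-74/47
row 3: denom=10−2·16/47=438/47; d'=(-34−2·-74/47)/(438/47)=-725/219
row 4: denom=8−3·47/146=1027/146; d'=(10−3·-725/219)/(1027/146)=2910/1027
back: M4=2910/1027
back: M3=-725/219−47/146·2910/1027=-13010/3081
back: M2=-74/47−16/47·-13010/3081=-422/3081
back: M1=13/4−1/8·-422/3081=10066/3081
M: M0=0, M1=10066/3081, M2=-422/3081, M3=-13010/3081, M4=2910/1027, M5=0
seg 0: a=-4, c=M0/2=0, d=(M1−M0)/(6·3)=5033/27729, b=Δ0−h0·(2M0+M1)/6=-2020/1027
seg 1: a=-5, c=M1/2=5033/3081, d=(M2−M1)/(6·1)=-1748/3081, b=Δ1−h1·(2M1+M2)/6=3013/1027
seg 2: a=-1, c=M2/2=-211/3081, d=(M3−M2)/(6·2)=-1049/3081, b=Δ2−h2·(2M2+M3)/6=13861/3081
seg 3: a=5, c=M3/2=-6505/3081, d=(M4−M3)/(6·3)=10870/27729, b=Δ3−h3·(2M3+M4)/6=11/79
seg 4: a=-3, c=M4/2=1455/1027, d=(M5−M4)/(6·1)=-485/1027, b=Δ4−h4·(2M4+M5)/6=-1997/1027
t_q=5 → seg 2, τ=1; S=-1+13861/3081·τ+-211/3081·τ²+-1049/3081·τ³=9520/3081

  seg 0: a=-4 b=-2020/1027 c=0 d=5033/27729
  seg 1: a=-5 b=3013/1027 c=5033/3081 d=-1748/3081
  seg 2: a=-1 b=13861/3081 c=-211/3081 d=-1049/3081
  seg 3: a=5 b=11/79 c=-6505/3081 d=10870/27729
  seg 4: a=-3 b=-1997/1027 c=1455/1027 d=-485/1027
S(5) = 9520/3081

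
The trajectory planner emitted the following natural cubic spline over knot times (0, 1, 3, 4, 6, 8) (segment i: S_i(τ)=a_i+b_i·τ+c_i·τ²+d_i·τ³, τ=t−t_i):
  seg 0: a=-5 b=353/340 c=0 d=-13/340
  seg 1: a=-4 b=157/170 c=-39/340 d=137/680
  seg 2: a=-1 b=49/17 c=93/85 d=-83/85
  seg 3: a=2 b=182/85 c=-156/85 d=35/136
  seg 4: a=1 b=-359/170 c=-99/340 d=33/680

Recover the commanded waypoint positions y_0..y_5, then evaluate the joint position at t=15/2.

y_0 = S_0(0) = a_0 = -5
y_1 = S_1(0) = a_1 = -4
y_2 = S_2(0) = a_2 = -1
y_3 = S_3(0) = a_3 = 2
y_4 = S_4(0) = a_4 = 1
y_5 = S_4(2) = -4
t_q=15/2 is in segment 4 (τ=3/2); S_4(τ)=-2893/1088

y_0=-5 y_1=-4 y_2=-1 y_3=2 y_4=1 y_5=-4
S(15/2) = -2893/1088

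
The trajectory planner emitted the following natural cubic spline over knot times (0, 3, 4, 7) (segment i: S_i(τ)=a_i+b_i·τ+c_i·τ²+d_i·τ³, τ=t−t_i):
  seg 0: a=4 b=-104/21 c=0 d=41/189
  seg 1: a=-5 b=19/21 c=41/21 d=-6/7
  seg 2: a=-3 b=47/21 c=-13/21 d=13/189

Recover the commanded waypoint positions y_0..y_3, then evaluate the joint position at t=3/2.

y_0 = S_0(0) = a_0 = 4
y_1 = S_1(0) = a_1 = -5
y_2 = S_2(0) = a_2 = -3
y_3 = S_2(3) = 0
t_q=3/2 is in segment 0 (τ=3/2); S_0(τ)=-151/56

y_0=4 y_1=-5 y_2=-3 y_3=0
S(3/2) = -151/56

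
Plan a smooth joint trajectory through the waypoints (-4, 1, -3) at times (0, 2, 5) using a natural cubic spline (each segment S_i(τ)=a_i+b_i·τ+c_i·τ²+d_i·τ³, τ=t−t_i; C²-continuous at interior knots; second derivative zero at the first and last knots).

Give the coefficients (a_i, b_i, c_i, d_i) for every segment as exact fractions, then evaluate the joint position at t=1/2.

  seg 0: a=-4 b=49/15 c=0 d=-23/120
  seg 1: a=1 b=29/30 c=-23/20 d=23/180
S(1/2) = -153/64

Δ: Δ0=5/2, Δ1=-4/3
row 1: diag=10, rhs=-23; c'=3/10, d'=-23/10
back: M1=-23/10
M: M0=0, M1=-23/10, M2=0
seg 0: a=-4, c=M0/2=0, d=(M1−M0)/(6·2)=-23/120, b=Δ0−h0·(2M0+M1)/6=49/15
seg 1: a=1, c=M1/2=-23/20, d=(M2−M1)/(6·3)=23/180, b=Δ1−h1·(2M1+M2)/6=29/30
t_q=1/2 → seg 0, τ=1/2; S=-4+49/15·τ+0·τ²+-23/120·τ³=-153/64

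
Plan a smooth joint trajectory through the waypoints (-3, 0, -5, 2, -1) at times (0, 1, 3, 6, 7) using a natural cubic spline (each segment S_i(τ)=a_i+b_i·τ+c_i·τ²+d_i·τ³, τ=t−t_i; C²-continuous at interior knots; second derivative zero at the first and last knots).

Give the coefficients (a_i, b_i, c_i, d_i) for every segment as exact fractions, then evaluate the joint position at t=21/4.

Δ: Δ0=3, Δ1=-5/2, Δ2=7/3, Δ3=-3
row 1: diag=6, rhs=-33; c'=1/3, d'=-11/2
row 2: denom=10−2·1/3=28/3; d'=(29−2·-11/2)/(28/3)=30/7
row 3: denom=8−3·9/28=197/28; d'=(-32−3·30/7)/(197/28)=-1256/197
back: M3=-1256/197
back: M2=30/7−9/28·-1256/197=1248/197
back: M1=-11/2−1/3·1248/197=-2999/394
M: M0=0, M1=-2999/394, M2=1248/197, M3=-1256/197, M4=0
seg 0: a=-3, c=M0/2=0, d=(M1−M0)/(6·1)=-2999/2364, b=Δ0−h0·(2M0+M1)/6=10091/2364
seg 1: a=0, c=M1/2=-2999/788, d=(M2−M1)/(6·2)=5495/4728, b=Δ1−h1·(2M1+M2)/6=547/1182
seg 2: a=-5, c=M2/2=624/197, d=(M3−M2)/(6·3)=-1252/1773, b=Δ2−h2·(2M2+M3)/6=-481/591
seg 3: a=2, c=M3/2=-628/197, d=(M4−M3)/(6·1)=628/591, b=Δ3−h3·(2M3+M4)/6=-517/591
t_q=21/4 → seg 2, τ=9/4; S=-5+-481/591·τ+624/197·τ²+-1252/1773·τ³=3659/3152

  seg 0: a=-3 b=10091/2364 c=0 d=-2999/2364
  seg 1: a=0 b=547/1182 c=-2999/788 d=5495/4728
  seg 2: a=-5 b=-481/591 c=624/197 d=-1252/1773
  seg 3: a=2 b=-517/591 c=-628/197 d=628/591
S(21/4) = 3659/3152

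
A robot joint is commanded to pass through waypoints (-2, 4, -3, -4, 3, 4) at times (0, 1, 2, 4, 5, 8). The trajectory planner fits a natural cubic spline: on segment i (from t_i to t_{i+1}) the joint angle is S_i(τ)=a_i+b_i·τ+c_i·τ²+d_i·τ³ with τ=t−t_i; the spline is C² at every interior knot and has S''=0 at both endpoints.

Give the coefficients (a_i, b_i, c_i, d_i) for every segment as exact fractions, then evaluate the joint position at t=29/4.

  seg 0: a=-2 b=54841/5718 c=0 d=-20533/5718
  seg 1: a=4 b=-3379/2859 c=-20533/1906 d=28331/5718
  seg 2: a=-3 b=-44963/5718 c=3899/953 d=-1171/5718
  seg 3: a=-4 b=34561/5718 c=2728/953 d=-10903/5718
  seg 4: a=3 b=17294/2859 c=-5447/1906 d=5447/17154
S(29/4) = 702555/121984

Δ: Δ0=6, Δ1=-7, Δ2=-1/2, Δ3=7, Δ4=1/3
row 1: diag=4, rhs=-78; c'=1/4, d'=-39/2
row 2: denom=6−1·1/4=23/4; d'=(39−1·-39/2)/(23/4)=234/23
row 3: denom=6−2·8/23=122/23; d'=(45−2·234/23)/(122/23)=567/122
row 4: denom=8−1·23/122=953/122; d'=(-40−1·567/122)/(953/122)=-5447/953
back: M4=-5447/953
back: M3=567/122−23/122·-5447/953=5456/953
back: M2=234/23−8/23·5456/953=7798/953
back: M1=-39/2−1/4·7798/953=-20533/953
M: M0=0, M1=-20533/953, M2=7798/953, M3=5456/953, M4=-5447/953, M5=0
seg 0: a=-2, c=M0/2=0, d=(M1−M0)/(6·1)=-20533/5718, b=Δ0−h0·(2M0+M1)/6=54841/5718
seg 1: a=4, c=M1/2=-20533/1906, d=(M2−M1)/(6·1)=28331/5718, b=Δ1−h1·(2M1+M2)/6=-3379/2859
seg 2: a=-3, c=M2/2=3899/953, d=(M3−M2)/(6·2)=-1171/5718, b=Δ2−h2·(2M2+M3)/6=-44963/5718
seg 3: a=-4, c=M3/2=2728/953, d=(M4−M3)/(6·1)=-10903/5718, b=Δ3−h3·(2M3+M4)/6=34561/5718
seg 4: a=3, c=M4/2=-5447/1906, d=(M5−M4)/(6·3)=5447/17154, b=Δ4−h4·(2M4+M5)/6=17294/2859
t_q=29/4 → seg 4, τ=9/4; S=3+17294/2859·τ+-5447/1906·τ²+5447/17154·τ³=702555/121984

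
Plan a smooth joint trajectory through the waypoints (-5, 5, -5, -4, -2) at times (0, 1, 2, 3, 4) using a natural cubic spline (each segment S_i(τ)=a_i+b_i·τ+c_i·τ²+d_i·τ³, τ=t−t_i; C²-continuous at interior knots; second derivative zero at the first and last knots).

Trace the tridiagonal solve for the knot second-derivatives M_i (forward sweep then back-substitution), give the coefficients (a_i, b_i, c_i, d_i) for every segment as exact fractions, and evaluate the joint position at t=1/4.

  seg 0: a=-5 b=129/8 c=0 d=-49/8
  seg 1: a=5 b=-9/4 c=-147/8 d=85/8
  seg 2: a=-5 b=-57/8 c=27/2 d=-43/8
  seg 3: a=-4 b=15/4 c=-21/8 d=7/8
S(1/4) = -545/512

Δ: Δ0=10, Δ1=-10, Δ2=1, Δ3=2
row 1: diag=4, rhs=-120; c'=1/4, d'=-30
row 2: denom=4−1·1/4=15/4; d'=(66−1·-30)/(15/4)=128/5
row 3: denom=4−1·4/15=56/15; d'=(6−1·128/5)/(56/15)=-21/4
back: M3=-21/4
back: M2=128/5−4/15·-21/4=27
back: M1=-30−1/4·27=-147/4
M: M0=0, M1=-147/4, M2=27, M3=-21/4, M4=0
seg 0: a=-5, c=M0/2=0, d=(M1−M0)/(6·1)=-49/8, b=Δ0−h0·(2M0+M1)/6=129/8
seg 1: a=5, c=M1/2=-147/8, d=(M2−M1)/(6·1)=85/8, b=Δ1−h1·(2M1+M2)/6=-9/4
seg 2: a=-5, c=M2/2=27/2, d=(M3−M2)/(6·1)=-43/8, b=Δ2−h2·(2M2+M3)/6=-57/8
seg 3: a=-4, c=M3/2=-21/8, d=(M4−M3)/(6·1)=7/8, b=Δ3−h3·(2M3+M4)/6=15/4
t_q=1/4 → seg 0, τ=1/4; S=-5+129/8·τ+0·τ²+-49/8·τ³=-545/512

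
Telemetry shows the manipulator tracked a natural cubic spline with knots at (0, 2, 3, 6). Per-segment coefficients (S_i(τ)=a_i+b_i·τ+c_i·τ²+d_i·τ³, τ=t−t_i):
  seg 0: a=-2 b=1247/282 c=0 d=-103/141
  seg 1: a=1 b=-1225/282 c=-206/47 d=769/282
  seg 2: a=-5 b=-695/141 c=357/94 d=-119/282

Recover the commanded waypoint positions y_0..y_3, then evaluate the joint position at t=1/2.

y_0=-2 y_1=1 y_2=-5 y_3=3
S(1/2) = 45/376

y_0 = S_0(0) = a_0 = -2
y_1 = S_1(0) = a_1 = 1
y_2 = S_2(0) = a_2 = -5
y_3 = S_2(3) = 3
t_q=1/2 is in segment 0 (τ=1/2); S_0(τ)=45/376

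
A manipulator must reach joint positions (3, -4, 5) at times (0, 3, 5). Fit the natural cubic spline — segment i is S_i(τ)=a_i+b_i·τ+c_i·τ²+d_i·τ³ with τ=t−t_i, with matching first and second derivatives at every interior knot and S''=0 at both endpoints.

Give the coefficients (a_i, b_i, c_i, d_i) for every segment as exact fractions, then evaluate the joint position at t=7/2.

  seg 0: a=3 b=-263/60 c=0 d=41/180
  seg 1: a=-4 b=53/30 c=41/20 d=-41/120
S(7/2) = -847/320

Δ: Δ0=-7/3, Δ1=9/2
row 1: diag=10, rhs=41; c'=1/5, d'=41/10
back: M1=41/10
M: M0=0, M1=41/10, M2=0
seg 0: a=3, c=M0/2=0, d=(M1−M0)/(6·3)=41/180, b=Δ0−h0·(2M0+M1)/6=-263/60
seg 1: a=-4, c=M1/2=41/20, d=(M2−M1)/(6·2)=-41/120, b=Δ1−h1·(2M1+M2)/6=53/30
t_q=7/2 → seg 1, τ=1/2; S=-4+53/30·τ+41/20·τ²+-41/120·τ³=-847/320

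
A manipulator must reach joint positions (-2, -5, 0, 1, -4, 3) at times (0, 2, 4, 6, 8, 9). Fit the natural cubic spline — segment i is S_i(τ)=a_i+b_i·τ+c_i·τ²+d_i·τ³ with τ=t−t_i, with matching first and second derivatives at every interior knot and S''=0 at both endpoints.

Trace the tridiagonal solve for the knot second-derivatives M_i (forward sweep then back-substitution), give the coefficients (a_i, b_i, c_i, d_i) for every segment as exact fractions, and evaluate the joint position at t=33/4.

  seg 0: a=-2 b=-397/153 c=0 d=335/1224
  seg 1: a=-5 b=211/306 c=335/204 d=-451/1224
  seg 2: a=0 b=434/153 c=-29/51 d=-367/1224
  seg 3: a=1 b=-929/306 c=-161/68 d=1613/1224
  seg 4: a=-4 b=506/153 c=565/102 d=-565/306
S(33/4) = -18643/6528

Δ: Δ0=-3/2, Δ1=5/2, Δ2=1/2, Δ3=-5/2, Δ4=7
row 1: diag=8, rhs=24; c'=1/4, d'=3
row 2: denom=8−2·1/4=15/2; d'=(-12−2·3)/(15/2)=-12/5
row 3: denom=8−2·4/15=112/15; d'=(-18−2·-12/5)/(112/15)=-99/56
row 4: denom=6−2·15/56=153/28; d'=(57−2·-99/56)/(153/28)=565/51
back: M4=565/51
back: M3=-99/56−15/56·565/51=-161/34
back: M2=-12/5−4/15·-161/34=-58/51
back: M1=3−1/4·-58/51=335/102
M: M0=0, M1=335/102, M2=-58/51, M3=-161/34, M4=565/51, M5=0
seg 0: a=-2, c=M0/2=0, d=(M1−M0)/(6·2)=335/1224, b=Δ0−h0·(2M0+M1)/6=-397/153
seg 1: a=-5, c=M1/2=335/204, d=(M2−M1)/(6·2)=-451/1224, b=Δ1−h1·(2M1+M2)/6=211/306
seg 2: a=0, c=M2/2=-29/51, d=(M3−M2)/(6·2)=-367/1224, b=Δ2−h2·(2M2+M3)/6=434/153
seg 3: a=1, c=M3/2=-161/68, d=(M4−M3)/(6·2)=1613/1224, b=Δ3−h3·(2M3+M4)/6=-929/306
seg 4: a=-4, c=M4/2=565/102, d=(M5−M4)/(6·1)=-565/306, b=Δ4−h4·(2M4+M5)/6=506/153
t_q=33/4 → seg 4, τ=1/4; S=-4+506/153·τ+565/102·τ²+-565/306·τ³=-18643/6528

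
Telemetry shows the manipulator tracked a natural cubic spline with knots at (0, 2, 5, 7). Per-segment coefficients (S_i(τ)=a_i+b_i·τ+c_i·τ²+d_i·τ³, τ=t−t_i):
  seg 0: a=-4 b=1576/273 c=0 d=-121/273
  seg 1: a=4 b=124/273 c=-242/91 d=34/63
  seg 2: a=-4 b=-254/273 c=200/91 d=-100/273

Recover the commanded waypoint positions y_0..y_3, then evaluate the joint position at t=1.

y_0 = S_0(0) = a_0 = -4
y_1 = S_1(0) = a_1 = 4
y_2 = S_2(0) = a_2 = -4
y_3 = S_2(2) = 0
t_q=1 is in segment 0 (τ=1); S_0(τ)=121/91

y_0=-4 y_1=4 y_2=-4 y_3=0
S(1) = 121/91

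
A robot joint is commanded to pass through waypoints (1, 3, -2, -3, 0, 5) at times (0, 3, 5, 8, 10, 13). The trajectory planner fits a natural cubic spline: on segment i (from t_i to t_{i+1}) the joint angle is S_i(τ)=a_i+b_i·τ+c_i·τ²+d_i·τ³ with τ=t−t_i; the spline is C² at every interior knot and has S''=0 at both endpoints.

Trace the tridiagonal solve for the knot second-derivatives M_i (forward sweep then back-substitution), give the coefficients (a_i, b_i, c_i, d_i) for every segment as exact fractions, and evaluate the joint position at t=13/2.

Δ: Δ0=2/3, Δ1=-5/2, Δ2=-1/3, Δ3=3/2, Δ4=5/3
row 1: diag=10, rhs=-19; c'=1/5, d'=-19/10
row 2: denom=10−2·1/5=48/5; d'=(13−2·-19/10)/(48/5)=7/4
row 3: denom=10−3·5/16=145/16; d'=(11−3·7/4)/(145/16)=92/145
row 4: denom=10−2·32/145=1386/145; d'=(1−2·92/145)/(1386/145)=-13/462
back: M4=-13/462
back: M3=92/145−32/145·-13/462=148/231
back: M2=7/4−5/16·148/231=358/231
back: M1=-19/10−1/5·358/231=-1021/462
M: M0=0, M1=-1021/462, M2=358/231, M3=148/231, M4=-13/462, M5=0
seg 0: a=1, c=M0/2=0, d=(M1−M0)/(6·3)=-1021/8316, b=Δ0−h0·(2M0+M1)/6=1637/924
seg 1: a=3, c=M1/2=-1021/924, d=(M2−M1)/(6·2)=193/616, b=Δ1−h1·(2M1+M2)/6=-713/462
seg 2: a=-2, c=M2/2=179/231, d=(M3−M2)/(6·3)=-5/99, b=Δ2−h2·(2M2+M3)/6=-509/231
seg 3: a=-3, c=M3/2=74/231, d=(M4−M3)/(6·2)=-103/1848, b=Δ3−h3·(2M3+M4)/6=250/231
seg 4: a=0, c=M4/2=-13/924, d=(M5−M4)/(6·3)=13/8316, b=Δ4−h4·(2M4+M5)/6=261/154
t_q=13/2 → seg 2, τ=3/2; S=-2+-509/231·τ+179/231·τ²+-5/99·τ³=-209/56

  seg 0: a=1 b=1637/924 c=0 d=-1021/8316
  seg 1: a=3 b=-713/462 c=-1021/924 d=193/616
  seg 2: a=-2 b=-509/231 c=179/231 d=-5/99
  seg 3: a=-3 b=250/231 c=74/231 d=-103/1848
  seg 4: a=0 b=261/154 c=-13/924 d=13/8316
S(13/2) = -209/56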